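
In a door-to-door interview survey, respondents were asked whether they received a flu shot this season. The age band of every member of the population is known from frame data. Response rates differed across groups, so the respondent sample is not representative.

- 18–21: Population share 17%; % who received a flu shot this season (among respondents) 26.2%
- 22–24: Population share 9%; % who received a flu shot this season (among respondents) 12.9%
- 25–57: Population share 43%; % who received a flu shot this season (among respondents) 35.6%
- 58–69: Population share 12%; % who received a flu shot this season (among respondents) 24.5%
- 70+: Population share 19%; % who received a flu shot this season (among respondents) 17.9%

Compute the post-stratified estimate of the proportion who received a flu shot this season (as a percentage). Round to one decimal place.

Post-stratification weights by population share, not respondent share:
  18–21: 0.17 × 26.2 = 4.454
  22–24: 0.09 × 12.9 = 1.161
  25–57: 0.43 × 35.6 = 15.308
  58–69: 0.12 × 24.5 = 2.94
  70+: 0.19 × 17.9 = 3.401
Post-stratified estimate = 27.264 → 27.3%.

27.3%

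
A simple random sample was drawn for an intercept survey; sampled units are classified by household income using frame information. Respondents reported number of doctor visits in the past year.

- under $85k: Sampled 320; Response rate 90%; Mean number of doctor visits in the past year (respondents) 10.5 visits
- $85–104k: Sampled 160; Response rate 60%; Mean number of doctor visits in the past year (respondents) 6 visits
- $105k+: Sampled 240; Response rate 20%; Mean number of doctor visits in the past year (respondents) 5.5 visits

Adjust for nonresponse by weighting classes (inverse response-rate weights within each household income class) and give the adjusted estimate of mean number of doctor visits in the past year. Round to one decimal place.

Each respondent's weight = sampled/responded in their class; summing within a class gives n_sampled, so:
  under $85k: 320 × 10.5 = 3360
  $85–104k: 160 × 6 = 960
  $105k+: 240 × 5.5 = 1320
Adjusted estimate = 5640 / 720 = 7.83333 → 7.8.

7.8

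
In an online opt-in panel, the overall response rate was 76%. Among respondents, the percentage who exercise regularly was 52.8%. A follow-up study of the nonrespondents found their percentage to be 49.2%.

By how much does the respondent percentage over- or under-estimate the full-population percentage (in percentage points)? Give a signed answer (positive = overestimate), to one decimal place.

Nonresponse fraction = 1 − 0.76 = 0.24.
Bias = (nonresponse fraction) × (respondent percentage − nonrespondent percentage)
     = 0.24 × (52.8 − 49.2) = 0.24 × 3.6 = 0.864.

+0.9 percentage points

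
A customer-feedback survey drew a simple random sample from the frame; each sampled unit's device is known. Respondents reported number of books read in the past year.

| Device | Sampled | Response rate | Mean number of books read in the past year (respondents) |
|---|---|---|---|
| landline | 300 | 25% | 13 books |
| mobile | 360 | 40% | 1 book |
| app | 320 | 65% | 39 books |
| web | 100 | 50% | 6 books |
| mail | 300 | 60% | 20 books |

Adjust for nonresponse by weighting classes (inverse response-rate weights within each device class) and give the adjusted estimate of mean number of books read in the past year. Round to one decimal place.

16.9

Weighting each respondent by the inverse class response rate inflates each class back to its sampled size, so the class weight is n_sampled:
  landline: 300 × 13 = 3900
  mobile: 360 × 1 = 360
  app: 320 × 39 = 12,480
  web: 100 × 6 = 600
  mail: 300 × 20 = 6000
Adjusted estimate = 23,340 / 1,380 = 16.913 → 16.9.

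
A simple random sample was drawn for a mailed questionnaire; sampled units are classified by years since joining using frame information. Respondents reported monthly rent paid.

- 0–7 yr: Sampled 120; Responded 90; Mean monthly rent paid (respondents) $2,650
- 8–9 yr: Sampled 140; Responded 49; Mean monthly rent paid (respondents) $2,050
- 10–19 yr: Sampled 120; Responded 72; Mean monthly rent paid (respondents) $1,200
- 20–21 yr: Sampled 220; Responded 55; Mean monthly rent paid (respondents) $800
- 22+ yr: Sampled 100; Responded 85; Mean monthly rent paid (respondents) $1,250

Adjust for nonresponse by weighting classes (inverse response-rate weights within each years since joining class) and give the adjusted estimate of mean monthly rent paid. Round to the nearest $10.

$1,500

Response rates by class: 0–7 yr 90/120 = 75%, 8–9 yr 49/140 = 35%, 10–19 yr 72/120 = 60%, 20–21 yr 55/220 = 25%, 22+ yr 85/100 = 85%.
Weighting each respondent by the inverse class response rate inflates each class back to its sampled size, so the class weight is n_sampled:
  0–7 yr: 120 × 2650 = 318,000
  8–9 yr: 140 × 2050 = 287,000
  10–19 yr: 120 × 1200 = 144,000
  20–21 yr: 220 × 800 = 176,000
  22+ yr: 100 × 1250 = 125,000
Adjusted estimate = 1,050,000 / 700 = 1500 → $1,500.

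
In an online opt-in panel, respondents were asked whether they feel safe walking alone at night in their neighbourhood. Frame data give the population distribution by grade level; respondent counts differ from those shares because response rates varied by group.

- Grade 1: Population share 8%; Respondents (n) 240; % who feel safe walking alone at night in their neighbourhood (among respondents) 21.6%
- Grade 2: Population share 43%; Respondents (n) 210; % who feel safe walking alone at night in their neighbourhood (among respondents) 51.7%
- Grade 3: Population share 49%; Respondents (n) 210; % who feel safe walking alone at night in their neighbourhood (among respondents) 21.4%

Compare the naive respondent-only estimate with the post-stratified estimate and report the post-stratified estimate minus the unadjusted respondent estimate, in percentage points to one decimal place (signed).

+3.3 percentage points

Unadjusted (pooled respondent) estimate weights by respondent counts:
  (240/660)×21.6 + (210/660)×51.7 + (210/660)×21.4 = 31.1136%
Post-stratified estimate weights by population shares:
  0.08×21.6 + 0.43×51.7 + 0.49×21.4 = 34.445%
Difference = 34.445 − 31.1136 = 3.3314 pp.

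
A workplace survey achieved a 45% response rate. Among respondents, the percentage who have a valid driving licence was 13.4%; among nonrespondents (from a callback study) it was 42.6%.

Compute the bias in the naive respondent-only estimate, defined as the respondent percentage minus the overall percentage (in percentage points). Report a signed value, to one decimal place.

Nonresponse fraction = 1 − 0.45 = 0.55.
Bias = (nonresponse fraction) × (respondent percentage − nonrespondent percentage)
     = 0.55 × (13.4 − 42.6) = 0.55 × -29.2 = -16.06.

-16.1 percentage points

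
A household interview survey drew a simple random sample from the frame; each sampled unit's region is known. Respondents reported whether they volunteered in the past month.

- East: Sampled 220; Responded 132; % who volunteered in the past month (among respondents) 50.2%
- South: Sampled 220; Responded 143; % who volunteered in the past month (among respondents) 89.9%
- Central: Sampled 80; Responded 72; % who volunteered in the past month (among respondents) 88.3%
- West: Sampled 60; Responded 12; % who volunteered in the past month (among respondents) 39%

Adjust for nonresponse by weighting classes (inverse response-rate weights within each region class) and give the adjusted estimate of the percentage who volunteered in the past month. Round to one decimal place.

Class response rates: East 132/220 = 60%, South 143/220 = 65%, Central 72/80 = 90%, West 12/60 = 20%.
With weight = n_sampled/n_responded per class, the weighted class total is n_sampled:
  East: 220 × 50.2 = 11,044
  South: 220 × 89.9 = 19,778
  Central: 80 × 88.3 = 7064
  West: 60 × 39 = 2340
Adjusted estimate = 40,226 / 580 = 69.3552 → 69.4%.

69.4%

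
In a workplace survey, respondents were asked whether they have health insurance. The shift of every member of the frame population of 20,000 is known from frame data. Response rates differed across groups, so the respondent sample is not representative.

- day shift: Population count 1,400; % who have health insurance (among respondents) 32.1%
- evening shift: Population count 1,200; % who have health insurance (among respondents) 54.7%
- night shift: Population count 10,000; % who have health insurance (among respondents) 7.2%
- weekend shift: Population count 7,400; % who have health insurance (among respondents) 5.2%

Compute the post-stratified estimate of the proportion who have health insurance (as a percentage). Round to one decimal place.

Weight each group's respondent value by its population share:
  day shift: (1,400/20,000) × 32.1 = 2.247
  evening shift: (1,200/20,000) × 54.7 = 3.282
  night shift: (10,000/20,000) × 7.2 = 3.6
  weekend shift: (7,400/20,000) × 5.2 = 1.924
Post-stratified estimate = 11.053 → 11.1%.

11.1%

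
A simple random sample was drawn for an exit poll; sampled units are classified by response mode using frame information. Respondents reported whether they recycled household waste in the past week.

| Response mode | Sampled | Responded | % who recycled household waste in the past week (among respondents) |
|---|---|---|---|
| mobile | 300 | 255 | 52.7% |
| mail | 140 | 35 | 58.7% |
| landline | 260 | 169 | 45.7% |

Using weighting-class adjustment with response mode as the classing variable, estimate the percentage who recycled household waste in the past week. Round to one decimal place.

Response rates by class: mobile 255/300 = 85%, mail 35/140 = 25%, landline 169/260 = 65%.
Each respondent's weight = sampled/responded in their class; summing within a class gives n_sampled, so:
  mobile: 300 × 52.7 = 15,810
  mail: 140 × 58.7 = 8218
  landline: 260 × 45.7 = 11,882
Adjusted estimate = 35,910 / 700 = 51.3 → 51.3%.

51.3%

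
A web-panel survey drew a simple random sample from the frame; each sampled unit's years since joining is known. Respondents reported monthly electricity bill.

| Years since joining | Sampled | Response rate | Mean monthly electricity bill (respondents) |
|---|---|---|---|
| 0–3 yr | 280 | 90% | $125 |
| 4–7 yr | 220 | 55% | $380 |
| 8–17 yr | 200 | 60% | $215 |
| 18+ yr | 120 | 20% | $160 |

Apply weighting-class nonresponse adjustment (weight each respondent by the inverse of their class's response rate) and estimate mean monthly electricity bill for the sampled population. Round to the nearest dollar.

$220

With weight = n_sampled/n_responded per class, the weighted class total is n_sampled:
  0–3 yr: 280 × 125 = 35,000
  4–7 yr: 220 × 380 = 83,600
  8–17 yr: 200 × 215 = 43,000
  18+ yr: 120 × 160 = 19,200
Adjusted estimate = 180,800 / 820 = 220.488 → $220.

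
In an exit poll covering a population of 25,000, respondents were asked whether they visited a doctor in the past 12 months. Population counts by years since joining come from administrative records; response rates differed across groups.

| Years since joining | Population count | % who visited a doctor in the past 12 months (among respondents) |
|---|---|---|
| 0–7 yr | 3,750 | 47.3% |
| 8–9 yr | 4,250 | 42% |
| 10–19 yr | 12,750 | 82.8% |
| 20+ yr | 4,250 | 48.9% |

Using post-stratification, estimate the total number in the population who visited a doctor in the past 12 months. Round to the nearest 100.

Estimated count per cell = population count × respondent percentage:
  0–7 yr: 3,750 × 47.3% = 1773.75
  8–9 yr: 4,250 × 42% = 1785
  10–19 yr: 12,750 × 82.8% = 10,557
  20+ yr: 4,250 × 48.9% = 2078.25
Estimated total = 16,194 → 16,200.

16,200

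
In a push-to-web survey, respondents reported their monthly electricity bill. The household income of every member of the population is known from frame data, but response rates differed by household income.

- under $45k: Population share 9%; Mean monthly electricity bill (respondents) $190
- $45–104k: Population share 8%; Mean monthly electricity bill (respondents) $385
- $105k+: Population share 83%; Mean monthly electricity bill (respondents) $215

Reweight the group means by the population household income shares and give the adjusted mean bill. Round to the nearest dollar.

$226

Post-stratification weights by population share, not respondent share:
  under $45k: 0.09 × 190 = 17.1
  $45–104k: 0.08 × 385 = 30.8
  $105k+: 0.83 × 215 = 178.45
Post-stratified estimate = 226.35 → $226.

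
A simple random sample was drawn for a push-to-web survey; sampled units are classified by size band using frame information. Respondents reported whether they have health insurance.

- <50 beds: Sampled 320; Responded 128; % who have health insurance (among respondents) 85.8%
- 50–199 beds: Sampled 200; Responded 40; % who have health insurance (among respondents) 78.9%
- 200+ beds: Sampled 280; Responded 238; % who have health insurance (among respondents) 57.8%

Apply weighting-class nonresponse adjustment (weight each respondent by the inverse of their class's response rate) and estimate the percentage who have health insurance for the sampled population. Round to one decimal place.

74.3%

Class response rates: <50 beds 128/320 = 40%, 50–199 beds 40/200 = 20%, 200+ beds 238/280 = 85%.
Inverse-response-rate weighting restores each class to its sampled count, so class totals weight by n_sampled:
  <50 beds: 320 × 85.8 = 27,456
  50–199 beds: 200 × 78.9 = 15780
  200+ beds: 280 × 57.8 = 16,184
Adjusted estimate = 59,420 / 800 = 74.275 → 74.3%.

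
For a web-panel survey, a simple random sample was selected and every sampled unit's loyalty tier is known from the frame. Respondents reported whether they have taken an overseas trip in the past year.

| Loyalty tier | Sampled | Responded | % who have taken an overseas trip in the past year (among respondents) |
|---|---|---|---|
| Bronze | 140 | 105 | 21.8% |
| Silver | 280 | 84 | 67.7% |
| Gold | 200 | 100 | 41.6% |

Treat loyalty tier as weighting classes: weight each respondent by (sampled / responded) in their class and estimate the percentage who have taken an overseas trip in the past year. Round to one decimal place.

48.9%

Class response rates: Bronze 105/140 = 75%, Silver 84/280 = 30%, Gold 100/200 = 50%.
Each respondent's weight = sampled/responded in their class; summing within a class gives n_sampled, so:
  Bronze: 140 × 21.8 = 3052
  Silver: 280 × 67.7 = 18,956
  Gold: 200 × 41.6 = 8320
Adjusted estimate = 30,328 / 620 = 48.9161 → 48.9%.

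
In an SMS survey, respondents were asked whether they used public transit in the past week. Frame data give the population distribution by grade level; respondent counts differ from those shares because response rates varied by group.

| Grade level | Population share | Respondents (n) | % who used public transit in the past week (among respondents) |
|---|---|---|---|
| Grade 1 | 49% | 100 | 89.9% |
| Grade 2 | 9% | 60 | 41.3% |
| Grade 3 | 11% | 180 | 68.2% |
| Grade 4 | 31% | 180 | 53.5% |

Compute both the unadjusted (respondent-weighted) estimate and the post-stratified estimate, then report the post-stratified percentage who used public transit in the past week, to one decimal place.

Without adjustment, the pooled respondent share is:
  (100/520)×89.9 + (60/520)×41.3 + (180/520)×68.2 + (180/520)×53.5 = 64.1808%
Post-stratifying to population shares instead:
  0.49×89.9 + 0.09×41.3 + 0.11×68.2 + 0.31×53.5 = 71.855%

71.9%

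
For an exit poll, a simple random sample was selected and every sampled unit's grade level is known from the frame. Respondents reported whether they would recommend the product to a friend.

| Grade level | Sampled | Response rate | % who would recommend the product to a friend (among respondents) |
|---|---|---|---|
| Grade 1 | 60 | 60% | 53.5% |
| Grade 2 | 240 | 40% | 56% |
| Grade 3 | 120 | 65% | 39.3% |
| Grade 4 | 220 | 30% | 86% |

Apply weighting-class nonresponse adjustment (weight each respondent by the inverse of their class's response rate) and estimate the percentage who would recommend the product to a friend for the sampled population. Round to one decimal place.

62.9%

Each respondent's weight = sampled/responded in their class; summing within a class gives n_sampled, so:
  Grade 1: 60 × 53.5 = 3210
  Grade 2: 240 × 56 = 13,440
  Grade 3: 120 × 39.3 = 4716
  Grade 4: 220 × 86 = 18,920
Adjusted estimate = 40,286 / 640 = 62.9469 → 62.9%.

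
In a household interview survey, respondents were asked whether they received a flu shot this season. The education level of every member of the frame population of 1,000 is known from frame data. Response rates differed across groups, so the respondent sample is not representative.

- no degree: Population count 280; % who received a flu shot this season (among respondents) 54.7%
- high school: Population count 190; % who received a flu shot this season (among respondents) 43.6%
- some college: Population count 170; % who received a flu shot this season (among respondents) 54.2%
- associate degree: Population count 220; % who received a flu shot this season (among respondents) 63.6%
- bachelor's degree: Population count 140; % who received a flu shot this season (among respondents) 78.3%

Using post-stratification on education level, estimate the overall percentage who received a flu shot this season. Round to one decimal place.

Each cell contributes population-share × respondent value:
  no degree: (280/1,000) × 54.7 = 15.316
  high school: (190/1,000) × 43.6 = 8.284
  some college: (170/1,000) × 54.2 = 9.214
  associate degree: (220/1,000) × 63.6 = 13.992
  bachelor's degree: (140/1,000) × 78.3 = 10.962
Post-stratified estimate = 57.768 → 57.8%.

57.8%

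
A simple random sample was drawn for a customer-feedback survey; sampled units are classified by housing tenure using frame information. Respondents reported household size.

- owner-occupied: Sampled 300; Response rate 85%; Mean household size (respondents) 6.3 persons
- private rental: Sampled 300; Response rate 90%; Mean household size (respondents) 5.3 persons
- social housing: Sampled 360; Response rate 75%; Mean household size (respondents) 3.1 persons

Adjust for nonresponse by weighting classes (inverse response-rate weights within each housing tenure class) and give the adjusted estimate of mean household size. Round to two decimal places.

4.79

Each respondent's weight = sampled/responded in their class; summing within a class gives n_sampled, so:
  owner-occupied: 300 × 6.3 = 1890
  private rental: 300 × 5.3 = 1590
  social housing: 360 × 3.1 = 1116
Adjusted estimate = 4596 / 960 = 4.7875 → 4.79.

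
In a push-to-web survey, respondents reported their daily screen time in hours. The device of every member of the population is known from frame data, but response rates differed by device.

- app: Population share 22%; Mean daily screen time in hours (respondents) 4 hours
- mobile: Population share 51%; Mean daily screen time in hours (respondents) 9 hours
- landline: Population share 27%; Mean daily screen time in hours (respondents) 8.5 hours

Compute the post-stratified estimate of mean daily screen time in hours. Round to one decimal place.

Reweight to the known device distribution:
  app: 0.22 × 4 = 0.88
  mobile: 0.51 × 9 = 4.59
  landline: 0.27 × 8.5 = 2.295
Post-stratified estimate = 7.765 → 7.8.

7.8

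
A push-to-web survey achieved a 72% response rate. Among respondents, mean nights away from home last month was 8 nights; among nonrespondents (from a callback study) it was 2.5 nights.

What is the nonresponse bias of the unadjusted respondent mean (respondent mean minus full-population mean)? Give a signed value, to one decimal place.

Nonresponse fraction = 1 − 0.72 = 0.28.
Bias = (nonresponse fraction) × (respondent mean − nonrespondent mean)
     = 0.28 × (8 − 2.5) = 0.28 × 5.5 = 1.54.

+1.5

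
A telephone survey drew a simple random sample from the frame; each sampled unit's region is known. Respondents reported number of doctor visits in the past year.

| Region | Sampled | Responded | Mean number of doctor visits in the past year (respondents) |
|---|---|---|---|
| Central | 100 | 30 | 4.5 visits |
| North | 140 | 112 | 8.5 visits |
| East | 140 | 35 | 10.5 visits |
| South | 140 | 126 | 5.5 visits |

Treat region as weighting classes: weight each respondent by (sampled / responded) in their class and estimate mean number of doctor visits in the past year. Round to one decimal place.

Class response rates: Central 30/100 = 30%, North 112/140 = 80%, East 35/140 = 25%, South 126/140 = 90%.
With weight = n_sampled/n_responded per class, the weighted class total is n_sampled:
  Central: 100 × 4.5 = 450
  North: 140 × 8.5 = 1190
  East: 140 × 10.5 = 1470
  South: 140 × 5.5 = 770
Adjusted estimate = 3880 / 520 = 7.46154 → 7.5.

7.5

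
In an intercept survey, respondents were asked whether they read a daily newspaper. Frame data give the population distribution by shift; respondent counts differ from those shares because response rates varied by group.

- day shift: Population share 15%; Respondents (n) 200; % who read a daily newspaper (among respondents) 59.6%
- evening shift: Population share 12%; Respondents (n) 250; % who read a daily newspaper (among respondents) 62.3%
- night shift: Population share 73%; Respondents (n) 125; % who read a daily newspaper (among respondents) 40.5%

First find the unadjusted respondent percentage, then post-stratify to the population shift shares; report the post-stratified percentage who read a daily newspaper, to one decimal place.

Without adjustment, the pooled respondent share is:
  (200/575)×59.6 + (250/575)×62.3 + (125/575)×40.5 = 56.6217%
Post-stratifying to population shares instead:
  0.15×59.6 + 0.12×62.3 + 0.73×40.5 = 45.981%

46.0%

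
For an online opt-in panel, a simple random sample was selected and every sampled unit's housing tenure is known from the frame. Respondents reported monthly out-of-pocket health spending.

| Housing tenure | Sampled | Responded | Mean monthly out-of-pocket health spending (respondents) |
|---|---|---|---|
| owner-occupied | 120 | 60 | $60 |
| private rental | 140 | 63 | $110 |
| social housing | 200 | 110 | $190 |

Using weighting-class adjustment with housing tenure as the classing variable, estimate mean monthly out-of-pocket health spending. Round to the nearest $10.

$130

Class response rates: owner-occupied 60/120 = 50%, private rental 63/140 = 45%, social housing 110/200 = 55%.
Weighting each respondent by the inverse class response rate inflates each class back to its sampled size, so the class weight is n_sampled:
  owner-occupied: 120 × 60 = 7200
  private rental: 140 × 110 = 15,400
  social housing: 200 × 190 = 38,000
Adjusted estimate = 60,600 / 460 = 131.739 → $130.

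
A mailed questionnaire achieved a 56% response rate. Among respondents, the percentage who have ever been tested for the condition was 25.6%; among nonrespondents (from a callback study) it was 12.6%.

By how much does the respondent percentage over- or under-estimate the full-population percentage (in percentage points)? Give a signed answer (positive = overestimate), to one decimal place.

+5.7 percentage points

Nonresponse fraction = 1 − 0.56 = 0.44.
Bias = (nonresponse fraction) × (respondent percentage − nonrespondent percentage)
     = 0.44 × (25.6 − 12.6) = 0.44 × 13 = 5.72.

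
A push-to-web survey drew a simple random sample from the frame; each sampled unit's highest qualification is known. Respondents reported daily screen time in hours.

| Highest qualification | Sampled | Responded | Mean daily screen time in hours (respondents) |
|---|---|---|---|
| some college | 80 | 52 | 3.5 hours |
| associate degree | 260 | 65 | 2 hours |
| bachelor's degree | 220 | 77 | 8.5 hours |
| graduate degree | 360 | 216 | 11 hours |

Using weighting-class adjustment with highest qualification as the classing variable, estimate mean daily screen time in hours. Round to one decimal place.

7.2

Response rates by class: some college 52/80 = 65%, associate degree 65/260 = 25%, bachelor's degree 77/220 = 35%, graduate degree 216/360 = 60%.
Each respondent's weight = sampled/responded in their class; summing within a class gives n_sampled, so:
  some college: 80 × 3.5 = 280
  associate degree: 260 × 2 = 520
  bachelor's degree: 220 × 8.5 = 1870
  graduate degree: 360 × 11 = 3960
Adjusted estimate = 6630 / 920 = 7.20652 → 7.2.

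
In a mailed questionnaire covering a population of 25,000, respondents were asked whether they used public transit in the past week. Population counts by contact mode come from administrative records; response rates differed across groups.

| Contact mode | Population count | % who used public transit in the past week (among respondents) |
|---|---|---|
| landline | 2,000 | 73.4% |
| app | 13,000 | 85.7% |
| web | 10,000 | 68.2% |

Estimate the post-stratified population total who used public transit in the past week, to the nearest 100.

19,400

Estimated count per cell = population count × respondent percentage:
  landline: 2,000 × 73.4% = 1468
  app: 13,000 × 85.7% = 11,141
  web: 10,000 × 68.2% = 6820
Estimated total = 19,429 → 19,400.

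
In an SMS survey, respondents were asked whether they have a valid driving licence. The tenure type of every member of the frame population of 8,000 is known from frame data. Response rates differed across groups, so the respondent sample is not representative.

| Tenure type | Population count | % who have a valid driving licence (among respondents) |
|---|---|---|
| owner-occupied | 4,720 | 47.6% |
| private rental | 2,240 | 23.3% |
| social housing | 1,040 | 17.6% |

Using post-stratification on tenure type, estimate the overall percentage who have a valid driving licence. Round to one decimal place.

36.9%

Post-stratification weights by population share, not respondent share:
  owner-occupied: (4,720/8,000) × 47.6 = 28.084
  private rental: (2,240/8,000) × 23.3 = 6.524
  social housing: (1,040/8,000) × 17.6 = 2.288
Post-stratified estimate = 36.896 → 36.9%.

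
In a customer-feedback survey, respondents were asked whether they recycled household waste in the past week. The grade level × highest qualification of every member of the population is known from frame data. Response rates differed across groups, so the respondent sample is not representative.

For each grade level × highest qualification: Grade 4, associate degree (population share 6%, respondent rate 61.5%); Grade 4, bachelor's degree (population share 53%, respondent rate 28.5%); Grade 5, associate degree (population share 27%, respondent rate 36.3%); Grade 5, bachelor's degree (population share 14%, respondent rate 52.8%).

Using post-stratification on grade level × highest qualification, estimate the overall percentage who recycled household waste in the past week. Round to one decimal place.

36.0%

Post-stratification weights by population share, not respondent share:
  Grade 4, associate degree: 0.06 × 61.5 = 3.69
  Grade 4, bachelor's degree: 0.53 × 28.5 = 15.105
  Grade 5, associate degree: 0.27 × 36.3 = 9.801
  Grade 5, bachelor's degree: 0.14 × 52.8 = 7.392
Post-stratified estimate = 35.988 → 36.0%.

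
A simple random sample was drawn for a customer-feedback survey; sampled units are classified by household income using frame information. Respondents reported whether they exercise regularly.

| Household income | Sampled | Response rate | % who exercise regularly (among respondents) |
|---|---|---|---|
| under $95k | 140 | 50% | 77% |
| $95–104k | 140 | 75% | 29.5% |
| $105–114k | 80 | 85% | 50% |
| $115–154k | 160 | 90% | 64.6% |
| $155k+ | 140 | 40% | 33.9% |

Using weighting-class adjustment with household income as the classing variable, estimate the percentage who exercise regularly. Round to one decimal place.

51.5%

Weighting each respondent by the inverse class response rate inflates each class back to its sampled size, so the class weight is n_sampled:
  under $95k: 140 × 77 = 10,780
  $95–104k: 140 × 29.5 = 4130
  $105–114k: 80 × 50 = 4000
  $115–154k: 160 × 64.6 = 10,336
  $155k+: 140 × 33.9 = 4746
Adjusted estimate = 33,992 / 660 = 51.503 → 51.5%.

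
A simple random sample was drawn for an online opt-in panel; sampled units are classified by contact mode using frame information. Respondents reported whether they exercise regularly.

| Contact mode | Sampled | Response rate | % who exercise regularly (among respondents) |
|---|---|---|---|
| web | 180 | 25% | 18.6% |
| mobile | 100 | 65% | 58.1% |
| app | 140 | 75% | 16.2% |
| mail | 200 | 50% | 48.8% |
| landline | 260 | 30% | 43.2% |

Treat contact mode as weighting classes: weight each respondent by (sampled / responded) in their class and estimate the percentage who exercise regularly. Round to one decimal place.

36.8%

Weighting each respondent by the inverse class response rate inflates each class back to its sampled size, so the class weight is n_sampled:
  web: 180 × 18.6 = 3348
  mobile: 100 × 58.1 = 5810
  app: 140 × 16.2 = 2268
  mail: 200 × 48.8 = 9760
  landline: 260 × 43.2 = 11,232
Adjusted estimate = 32,418 / 880 = 36.8386 → 36.8%.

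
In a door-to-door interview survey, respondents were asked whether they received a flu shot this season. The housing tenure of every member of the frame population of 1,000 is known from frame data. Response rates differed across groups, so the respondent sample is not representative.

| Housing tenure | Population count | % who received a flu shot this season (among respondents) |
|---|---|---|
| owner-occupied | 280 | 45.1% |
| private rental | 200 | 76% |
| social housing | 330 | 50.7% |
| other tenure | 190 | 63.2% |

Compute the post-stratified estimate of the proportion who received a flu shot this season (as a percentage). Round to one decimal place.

Each cell contributes population-share × respondent value:
  owner-occupied: (280/1,000) × 45.1 = 12.628
  private rental: (200/1,000) × 76 = 15.2
  social housing: (330/1,000) × 50.7 = 16.731
  other tenure: (190/1,000) × 63.2 = 12.008
Post-stratified estimate = 56.567 → 56.6%.

56.6%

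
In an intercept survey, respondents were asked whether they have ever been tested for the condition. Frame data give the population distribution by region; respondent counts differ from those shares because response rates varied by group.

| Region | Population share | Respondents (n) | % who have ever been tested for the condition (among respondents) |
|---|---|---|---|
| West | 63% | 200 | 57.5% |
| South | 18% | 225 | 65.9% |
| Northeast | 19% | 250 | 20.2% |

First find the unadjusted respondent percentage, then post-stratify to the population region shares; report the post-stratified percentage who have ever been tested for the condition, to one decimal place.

51.9%

Without adjustment, the pooled respondent share is:
  (200/675)×57.5 + (225/675)×65.9 + (250/675)×20.2 = 46.4852%
Post-stratifying to population shares instead:
  0.63×57.5 + 0.18×65.9 + 0.19×20.2 = 51.925%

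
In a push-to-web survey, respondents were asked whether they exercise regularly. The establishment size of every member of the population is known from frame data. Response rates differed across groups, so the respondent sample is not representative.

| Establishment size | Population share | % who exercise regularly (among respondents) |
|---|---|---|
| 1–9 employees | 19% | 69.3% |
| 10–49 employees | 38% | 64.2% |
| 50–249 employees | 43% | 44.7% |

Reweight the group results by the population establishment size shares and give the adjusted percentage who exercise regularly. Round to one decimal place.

56.8%

Reweight to the known establishment size distribution:
  1–9 employees: 0.19 × 69.3 = 13.167
  10–49 employees: 0.38 × 64.2 = 24.396
  50–249 employees: 0.43 × 44.7 = 19.221
Post-stratified estimate = 56.784 → 56.8%.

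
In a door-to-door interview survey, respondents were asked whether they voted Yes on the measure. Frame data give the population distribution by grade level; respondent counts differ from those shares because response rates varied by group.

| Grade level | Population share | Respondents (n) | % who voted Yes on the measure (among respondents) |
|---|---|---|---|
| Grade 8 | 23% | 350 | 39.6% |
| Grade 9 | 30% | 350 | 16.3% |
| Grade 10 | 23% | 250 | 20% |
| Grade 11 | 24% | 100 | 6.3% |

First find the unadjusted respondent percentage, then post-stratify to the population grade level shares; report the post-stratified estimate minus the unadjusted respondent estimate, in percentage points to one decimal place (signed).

-3.9 percentage points

Naive respondent-only estimate (weights = respondent counts):
  (350/1050)×39.6 + (350/1050)×16.3 + (250/1050)×20 + (100/1050)×6.3 = 23.9952%
Reweighting by population grade level shares:
  0.23×39.6 + 0.3×16.3 + 0.23×20 + 0.24×6.3 = 20.11%
Difference = 20.11 − 23.9952 = -3.8852 pp.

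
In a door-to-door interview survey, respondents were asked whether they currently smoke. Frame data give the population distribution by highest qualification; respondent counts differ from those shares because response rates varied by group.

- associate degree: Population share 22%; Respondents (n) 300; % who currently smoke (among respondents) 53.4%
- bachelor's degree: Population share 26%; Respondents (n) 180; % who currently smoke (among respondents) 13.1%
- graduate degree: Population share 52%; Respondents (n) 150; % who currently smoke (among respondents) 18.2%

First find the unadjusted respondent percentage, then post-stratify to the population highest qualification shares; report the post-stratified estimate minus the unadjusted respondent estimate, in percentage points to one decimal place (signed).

Naive respondent-only estimate (weights = respondent counts):
  (300/630)×53.4 + (180/630)×13.1 + (150/630)×18.2 = 33.5048%
Reweighting by population highest qualification shares:
  0.22×53.4 + 0.26×13.1 + 0.52×18.2 = 24.618%
Difference = 24.618 − 33.5048 = -8.8868 pp.

-8.9 percentage points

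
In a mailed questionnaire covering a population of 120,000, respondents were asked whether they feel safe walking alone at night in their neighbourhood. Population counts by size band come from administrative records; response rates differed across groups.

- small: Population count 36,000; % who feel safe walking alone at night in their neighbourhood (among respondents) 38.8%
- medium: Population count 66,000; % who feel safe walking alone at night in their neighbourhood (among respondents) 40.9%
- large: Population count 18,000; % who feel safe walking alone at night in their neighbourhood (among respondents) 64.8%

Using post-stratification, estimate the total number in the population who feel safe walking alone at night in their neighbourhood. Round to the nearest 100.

Apply each group's respondent rate to its population count:
  small: 36,000 × 38.8% = 13,968
  medium: 66,000 × 40.9% = 26,994
  large: 18,000 × 64.8% = 11,664
Estimated total = 52,626 → 52,600.

52,600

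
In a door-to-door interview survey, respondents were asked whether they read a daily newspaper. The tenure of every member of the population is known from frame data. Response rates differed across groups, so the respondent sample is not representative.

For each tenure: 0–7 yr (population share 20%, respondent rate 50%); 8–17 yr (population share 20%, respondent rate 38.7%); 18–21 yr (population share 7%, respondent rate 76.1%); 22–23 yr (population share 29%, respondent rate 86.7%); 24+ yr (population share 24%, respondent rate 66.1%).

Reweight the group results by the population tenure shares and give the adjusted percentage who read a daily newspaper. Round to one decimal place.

Each cell contributes population-share × respondent value:
  0–7 yr: 0.2 × 50 = 10
  8–17 yr: 0.2 × 38.7 = 7.74
  18–21 yr: 0.07 × 76.1 = 5.327
  22–23 yr: 0.29 × 86.7 = 25.143
  24+ yr: 0.24 × 66.1 = 15.864
Post-stratified estimate = 64.074 → 64.1%.

64.1%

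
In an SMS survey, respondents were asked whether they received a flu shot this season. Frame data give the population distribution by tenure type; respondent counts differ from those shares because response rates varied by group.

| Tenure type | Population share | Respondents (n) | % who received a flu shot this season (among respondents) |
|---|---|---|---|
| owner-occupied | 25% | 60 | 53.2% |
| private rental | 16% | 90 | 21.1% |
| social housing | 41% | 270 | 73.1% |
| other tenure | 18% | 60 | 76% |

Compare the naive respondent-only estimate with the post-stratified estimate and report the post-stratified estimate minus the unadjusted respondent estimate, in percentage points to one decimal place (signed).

Unadjusted (pooled respondent) estimate weights by respondent counts:
  (60/480)×53.2 + (90/480)×21.1 + (270/480)×73.1 + (60/480)×76 = 61.225%
Post-stratifying to population shares instead:
  0.25×53.2 + 0.16×21.1 + 0.41×73.1 + 0.18×76 = 60.327%
Difference = 60.327 − 61.225 = -0.898 pp.

-0.9 percentage points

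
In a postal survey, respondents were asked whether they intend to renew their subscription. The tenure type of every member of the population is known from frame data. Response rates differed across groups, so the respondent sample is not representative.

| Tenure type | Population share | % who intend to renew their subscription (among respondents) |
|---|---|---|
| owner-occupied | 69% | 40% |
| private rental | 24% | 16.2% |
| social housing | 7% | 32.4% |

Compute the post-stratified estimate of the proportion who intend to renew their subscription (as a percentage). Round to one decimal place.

Reweight to the known tenure type distribution:
  owner-occupied: 0.69 × 40 = 27.6
  private rental: 0.24 × 16.2 = 3.888
  social housing: 0.07 × 32.4 = 2.268
Post-stratified estimate = 33.756 → 33.8%.

33.8%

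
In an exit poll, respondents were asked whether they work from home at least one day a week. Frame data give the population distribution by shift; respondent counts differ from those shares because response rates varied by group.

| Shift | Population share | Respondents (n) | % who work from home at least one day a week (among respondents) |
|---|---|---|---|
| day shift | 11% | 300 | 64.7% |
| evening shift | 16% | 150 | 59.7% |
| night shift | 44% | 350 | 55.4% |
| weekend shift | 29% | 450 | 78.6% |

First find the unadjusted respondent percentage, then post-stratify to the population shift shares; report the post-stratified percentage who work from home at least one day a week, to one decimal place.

Unadjusted (pooled respondent) estimate weights by respondent counts:
  (300/1250)×64.7 + (150/1250)×59.7 + (350/1250)×55.4 + (450/1250)×78.6 = 66.5%
Reweighting by population shift shares:
  0.11×64.7 + 0.16×59.7 + 0.44×55.4 + 0.29×78.6 = 63.839%

63.8%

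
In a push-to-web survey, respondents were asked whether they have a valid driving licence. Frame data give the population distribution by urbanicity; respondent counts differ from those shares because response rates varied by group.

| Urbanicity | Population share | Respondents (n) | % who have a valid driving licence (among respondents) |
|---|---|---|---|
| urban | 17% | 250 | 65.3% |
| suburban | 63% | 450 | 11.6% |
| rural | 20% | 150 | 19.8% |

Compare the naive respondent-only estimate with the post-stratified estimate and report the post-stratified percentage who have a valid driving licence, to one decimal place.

22.4%

Unadjusted (pooled respondent) estimate weights by respondent counts:
  (250/850)×65.3 + (450/850)×11.6 + (150/850)×19.8 = 28.8412%
Post-stratified estimate weights by population shares:
  0.17×65.3 + 0.63×11.6 + 0.2×19.8 = 22.369%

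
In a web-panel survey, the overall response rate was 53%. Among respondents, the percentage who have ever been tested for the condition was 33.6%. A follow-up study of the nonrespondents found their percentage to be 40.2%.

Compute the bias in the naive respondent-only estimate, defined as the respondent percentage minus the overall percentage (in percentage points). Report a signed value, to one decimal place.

Nonresponse fraction = 1 − 0.53 = 0.47.
Bias = (nonresponse fraction) × (respondent percentage − nonrespondent percentage)
     = 0.47 × (33.6 − 40.2) = 0.47 × -6.6 = -3.102.

-3.1 percentage points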